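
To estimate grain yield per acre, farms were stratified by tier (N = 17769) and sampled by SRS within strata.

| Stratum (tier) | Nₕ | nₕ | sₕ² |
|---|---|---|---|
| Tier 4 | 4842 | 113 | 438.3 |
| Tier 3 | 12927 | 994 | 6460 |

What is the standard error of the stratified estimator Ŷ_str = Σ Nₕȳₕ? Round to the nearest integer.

Var(Ŷ_str) = Σₕ Nₕ²(1 − fₕ)sₕ²/nₕ.
Tier 4: 4842²·(1 − 113/4842)·438.3/113 = 8.8815165 × 10^7.
Tier 3: 12927²·(1 − 994/12927)·6460/994 = 1.0025211 × 10^9.
Sum = 1.0913363 × 10^9.
SE = √(1.0913363 × 10^9) = 33035.

33035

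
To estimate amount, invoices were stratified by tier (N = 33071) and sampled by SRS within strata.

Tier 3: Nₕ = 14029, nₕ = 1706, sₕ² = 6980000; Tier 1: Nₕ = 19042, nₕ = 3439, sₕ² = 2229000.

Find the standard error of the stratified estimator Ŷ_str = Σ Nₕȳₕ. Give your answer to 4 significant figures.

948600

Var(Ŷ_str) = Σₕ Nₕ²(1 − fₕ)sₕ²/nₕ.
Tier 3: 14029²·(1 − 1706/14029)·6980000/1706 = 7.073259 × 10^11.
Tier 1: 19042²·(1 − 3439/19042)·2229000/3439 = 1.925744 × 10^11.
Sum = 8.999003 × 10^11.
SE = √(8.999003 × 10^11) = 948600.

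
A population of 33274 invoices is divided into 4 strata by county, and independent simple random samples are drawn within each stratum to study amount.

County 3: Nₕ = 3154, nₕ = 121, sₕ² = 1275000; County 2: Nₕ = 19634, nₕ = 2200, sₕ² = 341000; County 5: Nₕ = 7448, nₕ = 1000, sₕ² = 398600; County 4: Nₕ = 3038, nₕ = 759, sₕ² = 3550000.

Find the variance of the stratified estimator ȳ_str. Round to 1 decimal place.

185.5

Var(ȳ_str) = Σₕ Wₕ²(1 − fₕ)sₕ²/nₕ with Wₕ = Nₕ/N, N = 33274.
County 3: Wₕ = 0.09478872; term = 0.09478872²·(1 − 0.03836398)·1275000/121 = 91.043488.
County 2: Wₕ = 0.59007033; term = 0.59007033²·(1 − 0.11205052)·341000/2200 = 47.92118.
County 5: Wₕ = 0.22383843; term = 0.22383843²·(1 − 0.13426423)·398600/1000 = 17.28988.
County 4: Wₕ = 0.09130252; term = 0.09130252²·(1 − 0.24983542)·3550000/759 = 29.24884.
Sum = 185.50339.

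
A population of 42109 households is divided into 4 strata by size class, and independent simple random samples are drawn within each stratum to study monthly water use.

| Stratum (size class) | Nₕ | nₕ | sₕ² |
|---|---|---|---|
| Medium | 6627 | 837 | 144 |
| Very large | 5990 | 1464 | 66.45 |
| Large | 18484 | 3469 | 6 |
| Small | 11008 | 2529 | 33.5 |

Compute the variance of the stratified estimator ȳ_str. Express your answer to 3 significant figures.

Var(ȳ_str) = Σₕ Wₕ²(1 − fₕ)sₕ²/nₕ with Wₕ = Nₕ/N, N = 42109.
Medium: Wₕ = 0.15737728; term = 0.15737728²·(1 − 0.12630149)·144/837 = 0.0037229115.
Very large: Wₕ = 0.14224988; term = 0.14224988²·(1 − 0.24440735)·66.45/1464 = 6.9397756 × 10^-4.
Large: Wₕ = 0.43895604; term = 0.43895604²·(1 − 0.18767583)·6/3469 = 2.7071878 × 10^-4.
Small: Wₕ = 0.26141680; term = 0.26141680²·(1 − 0.22974201)·33.5/2529 = 6.9726711 × 10^-4.
Sum = 0.005384875.

0.00538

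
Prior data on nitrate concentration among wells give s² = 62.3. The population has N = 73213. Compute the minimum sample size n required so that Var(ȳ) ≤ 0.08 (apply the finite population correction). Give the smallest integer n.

771

Without fpc, n₀ = s²/D = 62.3/0.08 = 778.7500.
With fpc, (1 − n/N)·s²/n ≤ D requires n ≥ n₀/(1 + n₀/N) = 778.7500/(1 + 778.7500/73213) = 770.5538.
Rounding up, n = 771.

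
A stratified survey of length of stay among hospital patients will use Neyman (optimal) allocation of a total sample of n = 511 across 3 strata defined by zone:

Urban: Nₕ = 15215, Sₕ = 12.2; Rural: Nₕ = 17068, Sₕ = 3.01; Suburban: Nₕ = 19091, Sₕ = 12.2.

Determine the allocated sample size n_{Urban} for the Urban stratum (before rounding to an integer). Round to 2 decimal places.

Neyman allocation: nₕ = n·NₕSₕ / Σⱼ NⱼSⱼ.
Σ NⱼSⱼ = 15215·12.2 + 17068·3.01 + 19091·12.2 = 469907.88.
n_{Urban} = 511·15215·12.2 / 469907.88 = 201.86.

201.86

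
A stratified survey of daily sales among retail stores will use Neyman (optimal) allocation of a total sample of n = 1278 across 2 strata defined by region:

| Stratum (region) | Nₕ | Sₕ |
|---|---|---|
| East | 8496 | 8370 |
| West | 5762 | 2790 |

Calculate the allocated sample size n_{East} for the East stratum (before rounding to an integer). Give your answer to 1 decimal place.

1042.4

Neyman allocation: nₕ = n·NₕSₕ / Σⱼ NⱼSⱼ.
Σ NⱼSⱼ = 8496·8370 + 5762·2790 = 8.71875 × 10^7.
n_{East} = 1278·8496·8370 / (8.71875 × 10^7) = 1042.4.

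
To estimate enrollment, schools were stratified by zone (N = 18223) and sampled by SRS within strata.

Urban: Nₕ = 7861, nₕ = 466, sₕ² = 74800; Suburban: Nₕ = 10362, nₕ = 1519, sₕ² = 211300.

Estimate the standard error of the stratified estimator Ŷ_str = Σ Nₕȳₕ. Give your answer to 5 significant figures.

148580

Var(Ŷ_str) = Σₕ Nₕ²(1 − fₕ)sₕ²/nₕ.
Urban: 7861²·(1 − 466/7861)·74800/466 = 9.3310745 × 10^9.
Suburban: 10362²·(1 − 1519/10362)·211300/1519 = 1.2746323 × 10^10.
Sum = 2.2077398 × 10^10.
SE = √(2.2077398 × 10^10) = 148580.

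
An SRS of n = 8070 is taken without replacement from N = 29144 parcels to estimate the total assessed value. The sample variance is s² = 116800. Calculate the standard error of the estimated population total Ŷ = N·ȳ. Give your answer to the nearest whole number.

94283

Var(Ŷ) = N²·Var(ȳ) = N²·(1 − n/N)·s²/n.
f = 8070/29144 = 0.27690091; Var(ȳ) = 0.72309909·116800/8070 = 10.465672.
Var(Ŷ) = 29144² · 10.465672 = 8.8892565 × 10^9.
SE(Ŷ) = √(8.8892565 × 10^9) = 94283.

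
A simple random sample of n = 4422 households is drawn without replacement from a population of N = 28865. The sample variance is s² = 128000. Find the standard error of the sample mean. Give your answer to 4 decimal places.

Under SRS without replacement, Var(ȳ) = (1 − f)·s²/n with f = n/N = 4422/28865 = 0.15319591.
Var(ȳ) = (1 − 0.15319591)·128000/4422 = 0.84680409·28.946178 = 24.511742.
SE(ȳ) = √(24.511742) = 4.9509.

4.9509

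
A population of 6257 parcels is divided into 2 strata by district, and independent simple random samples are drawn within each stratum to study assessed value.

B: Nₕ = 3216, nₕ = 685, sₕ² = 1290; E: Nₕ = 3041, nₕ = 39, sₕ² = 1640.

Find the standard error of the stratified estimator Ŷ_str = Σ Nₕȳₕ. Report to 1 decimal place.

Var(Ŷ_str) = Σₕ Nₕ²(1 − fₕ)sₕ²/nₕ.
B: 3216²·(1 − 685/3216)·1290/685 = 1.5328771 × 10^7.
E: 3041²·(1 − 39/3041)·1640/39 = 3.838896 × 10^8.
Sum = 3.9921837 × 10^8.
SE = √(3.9921837 × 10^8) = 19980.4.

19980.4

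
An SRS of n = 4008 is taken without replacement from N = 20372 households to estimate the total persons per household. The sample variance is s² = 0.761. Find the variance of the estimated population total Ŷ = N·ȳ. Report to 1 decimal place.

Var(Ŷ) = N²·Var(ȳ) = N²·(1 − n/N)·s²/n.
f = 4008/20372 = 0.19674062; Var(ȳ) = 0.80325938·0.761/4008 = 1.5251507 × 10^-4.
Var(Ŷ) = 20372² · (1.5251507 × 10^-4) = 63296.558.

63296.6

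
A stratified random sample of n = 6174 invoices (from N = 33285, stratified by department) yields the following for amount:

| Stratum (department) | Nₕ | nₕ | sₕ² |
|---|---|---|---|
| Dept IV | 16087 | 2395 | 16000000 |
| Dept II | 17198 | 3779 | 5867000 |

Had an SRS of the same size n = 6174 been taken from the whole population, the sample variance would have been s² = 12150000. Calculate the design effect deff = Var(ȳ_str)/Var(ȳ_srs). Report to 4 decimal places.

Var(ȳ_str) = Σ Wₕ²(1−fₕ)sₕ²/nₕ with Wₕ = Nₕ/33285:
  Dept IV: (16087/33285)²·(1−2395/16087)·16000000/2395 = 1328.1872
  Dept II: (17198/33285)²·(1−3779/17198)·5867000/3779 = 323.40012
  → Var(ȳ_str) = 1651.5873.
Var(ȳ_srs) = (1 − 6174/33285)·12150000/6174 = 1602.9007.
deff = 1651.5873 / 1602.9007 = 1.0304.

1.0304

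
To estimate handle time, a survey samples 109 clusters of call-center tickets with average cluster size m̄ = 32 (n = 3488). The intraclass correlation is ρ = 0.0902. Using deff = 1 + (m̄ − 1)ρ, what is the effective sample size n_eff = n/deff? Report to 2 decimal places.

918.81

deff = 1 + (32 − 1)·0.0902 = 1 + 2.7962 = 3.7962.
n_eff = 3488 / 3.7962 = 918.81.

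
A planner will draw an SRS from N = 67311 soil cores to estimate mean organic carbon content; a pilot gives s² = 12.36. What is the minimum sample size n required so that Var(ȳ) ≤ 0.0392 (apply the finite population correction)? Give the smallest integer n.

314

Without fpc, n₀ = s²/D = 12.36/0.0392 = 315.3061.
With fpc, (1 − n/N)·s²/n ≤ D requires n ≥ n₀/(1 + n₀/N) = 315.3061/(1 + 315.3061/67311) = 313.8360.
Rounding up, n = 314.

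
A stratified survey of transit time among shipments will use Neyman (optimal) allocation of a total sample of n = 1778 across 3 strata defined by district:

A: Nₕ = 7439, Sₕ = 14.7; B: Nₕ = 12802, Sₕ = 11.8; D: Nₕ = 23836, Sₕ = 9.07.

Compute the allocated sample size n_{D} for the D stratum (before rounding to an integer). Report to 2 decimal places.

Neyman allocation: nₕ = n·NₕSₕ / Σⱼ NⱼSⱼ.
Σ NⱼSⱼ = 7439·14.7 + 12802·11.8 + 23836·9.07 = 476609.42.
n_{D} = 1778·23836·9.07 / 476609.42 = 806.51.

806.51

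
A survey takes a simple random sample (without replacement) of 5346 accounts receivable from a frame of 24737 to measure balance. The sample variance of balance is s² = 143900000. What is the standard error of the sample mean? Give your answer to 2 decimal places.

145.26

Under SRS without replacement, Var(ȳ) = (1 − f)·s²/n with f = n/N = 5346/24737 = 0.21611351.
Var(ȳ) = (1 − 0.21611351)·143900000/5346 = 0.78388649·26917.321 = 21100.124.
SE(ȳ) = √(21100.124) = 145.26.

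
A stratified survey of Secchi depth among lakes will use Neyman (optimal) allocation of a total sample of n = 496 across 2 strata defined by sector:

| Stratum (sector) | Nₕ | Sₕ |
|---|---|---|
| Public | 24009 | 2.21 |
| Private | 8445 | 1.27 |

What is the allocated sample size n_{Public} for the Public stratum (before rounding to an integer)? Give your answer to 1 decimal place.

412.6

Neyman allocation: nₕ = n·NₕSₕ / Σⱼ NⱼSⱼ.
Σ NⱼSⱼ = 24009·2.21 + 8445·1.27 = 63785.04.
n_{Public} = 496·24009·2.21 / 63785.04 = 412.6.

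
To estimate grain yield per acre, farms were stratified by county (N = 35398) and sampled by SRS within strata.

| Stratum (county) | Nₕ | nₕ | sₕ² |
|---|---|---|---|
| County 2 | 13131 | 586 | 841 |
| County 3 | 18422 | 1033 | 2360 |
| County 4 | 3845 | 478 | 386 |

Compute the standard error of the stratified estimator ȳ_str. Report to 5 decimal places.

0.88379

Var(ȳ_str) = Σₕ Wₕ²(1 − fₕ)sₕ²/nₕ with Wₕ = Nₕ/N, N = 35398.
County 2: Wₕ = 0.37095316; term = 0.37095316²·(1 − 0.04462722)·841/586 = 0.18867284.
County 3: Wₕ = 0.52042488; term = 0.52042488²·(1 − 0.05607426)·2360/1033 = 0.58407096.
County 4: Wₕ = 0.10862196; term = 0.10862196²·(1 − 0.12431730)·386/478 = 0.0083433684.
Sum = 0.78108717.
SE = √(0.78108717) = 0.88379.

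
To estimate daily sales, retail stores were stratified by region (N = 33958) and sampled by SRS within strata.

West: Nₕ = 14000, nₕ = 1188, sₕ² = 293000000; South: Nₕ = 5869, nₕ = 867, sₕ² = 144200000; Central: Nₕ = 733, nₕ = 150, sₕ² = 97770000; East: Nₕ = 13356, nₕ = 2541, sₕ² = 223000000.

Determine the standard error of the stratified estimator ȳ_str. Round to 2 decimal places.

Var(ȳ_str) = Σₕ Wₕ²(1 − fₕ)sₕ²/nₕ with Wₕ = Nₕ/N, N = 33958.
West: Wₕ = 0.41227399; term = 0.41227399²·(1 − 0.08485714)·293000000/1188 = 38362.945.
South: Wₕ = 0.17283114; term = 0.17283114²·(1 − 0.14772534)·144200000/867 = 4234.1842.
Central: Wₕ = 0.02158549; term = 0.02158549²·(1 − 0.20463847)·97770000/150 = 241.54757.
East: Wₕ = 0.39330938; term = 0.39330938²·(1 − 0.19025157)·223000000/2541 = 10993.068.
Sum = 53831.745.
SE = √(53831.745) = 232.02.

232.02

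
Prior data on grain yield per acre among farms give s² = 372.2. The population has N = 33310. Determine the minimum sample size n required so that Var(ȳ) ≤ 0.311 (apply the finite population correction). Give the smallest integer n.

Without fpc, n₀ = s²/D = 372.2/0.311 = 1196.7846.
With fpc, (1 − n/N)·s²/n ≤ D requires n ≥ n₀/(1 + n₀/N) = 1196.7846/(1 + 1196.7846/33310) = 1155.2770.
Rounding up, n = 1156.

1156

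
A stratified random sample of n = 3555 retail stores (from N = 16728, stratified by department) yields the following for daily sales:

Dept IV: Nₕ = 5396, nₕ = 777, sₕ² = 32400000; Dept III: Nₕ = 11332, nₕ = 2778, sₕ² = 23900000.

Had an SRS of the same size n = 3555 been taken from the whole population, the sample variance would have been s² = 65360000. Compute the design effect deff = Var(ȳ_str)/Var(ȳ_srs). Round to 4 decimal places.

0.4624

Var(ȳ_str) = Σ Wₕ²(1−fₕ)sₕ²/nₕ with Wₕ = Nₕ/16728:
  Dept IV: (5396/16728)²·(1−777/5396)·32400000/777 = 3714.1193
  Dept III: (11332/16728)²·(1−2778/11332)·23900000/2778 = 2980.255
  → Var(ȳ_str) = 6694.3743.
Var(ȳ_srs) = (1 − 3555/16728)·65360000/3555 = 14478.151.
deff = 6694.3743 / 14478.151 = 0.4624.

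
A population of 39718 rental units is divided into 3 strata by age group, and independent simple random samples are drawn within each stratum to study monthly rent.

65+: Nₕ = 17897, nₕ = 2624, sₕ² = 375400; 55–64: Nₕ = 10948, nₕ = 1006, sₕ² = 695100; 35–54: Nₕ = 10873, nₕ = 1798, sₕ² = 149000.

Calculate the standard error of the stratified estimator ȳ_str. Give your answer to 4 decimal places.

8.8117

Var(ȳ_str) = Σₕ Wₕ²(1 − fₕ)sₕ²/nₕ with Wₕ = Nₕ/N, N = 39718.
65+: Wₕ = 0.45060174; term = 0.45060174²·(1 − 0.14661675)·375400/2624 = 24.789073.
55–64: Wₕ = 0.27564329; term = 0.27564329²·(1 − 0.09188893)·695100/1006 = 47.674167.
35–54: Wₕ = 0.27375497; term = 0.27375497²·(1 − 0.16536375)·149000/1798 = 5.1834374.
Sum = 77.646677.
SE = √(77.646677) = 8.8117.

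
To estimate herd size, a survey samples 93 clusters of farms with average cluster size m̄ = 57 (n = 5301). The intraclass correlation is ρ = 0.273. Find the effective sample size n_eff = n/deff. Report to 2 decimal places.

325.45

deff = 1 + (57 − 1)·0.273 = 1 + 15.288 = 16.288.
n_eff = 5301 / 16.288 = 325.45.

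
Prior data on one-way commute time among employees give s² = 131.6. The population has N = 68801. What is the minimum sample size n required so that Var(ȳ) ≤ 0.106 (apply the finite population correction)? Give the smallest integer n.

1220

Without fpc, n₀ = s²/D = 131.6/0.106 = 1241.5094.
With fpc, (1 − n/N)·s²/n ≤ D requires n ≥ n₀/(1 + n₀/N) = 1241.5094/(1 + 1241.5094/68801) = 1219.5035.
Rounding up, n = 1220.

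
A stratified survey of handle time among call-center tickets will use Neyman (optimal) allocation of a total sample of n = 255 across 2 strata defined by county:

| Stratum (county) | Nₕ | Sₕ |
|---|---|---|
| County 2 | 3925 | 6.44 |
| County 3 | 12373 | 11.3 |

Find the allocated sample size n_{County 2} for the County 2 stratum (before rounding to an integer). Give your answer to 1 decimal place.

39.0

Neyman allocation: nₕ = n·NₕSₕ / Σⱼ NⱼSⱼ.
Σ NⱼSⱼ = 3925·6.44 + 12373·11.3 = 165091.9.
n_{County 2} = 255·3925·6.44 / 165091.9 = 39.0.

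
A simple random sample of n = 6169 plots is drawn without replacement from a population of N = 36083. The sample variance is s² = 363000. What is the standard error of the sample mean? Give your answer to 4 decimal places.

Under SRS without replacement, Var(ȳ) = (1 − f)·s²/n with f = n/N = 6169/36083 = 0.17096694.
Var(ȳ) = (1 − 0.17096694)·363000/6169 = 0.82903306·58.8426 = 48.782461.
SE(ȳ) = √(48.782461) = 6.9844.

6.9844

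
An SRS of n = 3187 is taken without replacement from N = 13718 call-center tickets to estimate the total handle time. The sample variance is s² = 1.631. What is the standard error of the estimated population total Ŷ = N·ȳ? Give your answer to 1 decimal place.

271.9

Var(Ŷ) = N²·Var(ȳ) = N²·(1 − n/N)·s²/n.
f = 3187/13718 = 0.23232250; Var(ȳ) = 0.76767750·1.631/3187 = 3.9287167 × 10^-4.
Var(Ŷ) = 13718² · (3.9287167 × 10^-4) = 73931.975.
SE(Ŷ) = √(73931.975) = 271.9.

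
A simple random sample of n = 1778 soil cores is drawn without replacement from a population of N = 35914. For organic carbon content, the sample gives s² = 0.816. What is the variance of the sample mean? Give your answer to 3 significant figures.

Under SRS without replacement, Var(ȳ) = (1 − f)·s²/n with f = n/N = 1778/35914 = 0.04950716.
Var(ȳ) = (1 − 0.04950716)·0.816/1778 = 0.95049284·4.5894263 × 10^-4 = 4.3622169 × 10^-4.

4.36 × 10^-4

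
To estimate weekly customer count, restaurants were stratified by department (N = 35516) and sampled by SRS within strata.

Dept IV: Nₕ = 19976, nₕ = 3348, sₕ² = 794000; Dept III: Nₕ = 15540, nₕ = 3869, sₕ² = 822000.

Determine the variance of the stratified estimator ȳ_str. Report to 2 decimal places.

93.00

Var(ȳ_str) = Σₕ Wₕ²(1 − fₕ)sₕ²/nₕ with Wₕ = Nₕ/N, N = 35516.
Dept IV: Wₕ = 0.56245073; term = 0.56245073²·(1 − 0.16760112)·794000/3348 = 62.45044.
Dept III: Wₕ = 0.43754927; term = 0.43754927²·(1 − 0.24897040)·822000/3869 = 30.548091.
Sum = 92.998531.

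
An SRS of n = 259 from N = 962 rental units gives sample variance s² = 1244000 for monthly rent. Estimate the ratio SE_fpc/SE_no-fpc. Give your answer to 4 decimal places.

f = n/N = 259/962 = 0.26923077.
SE_no-fpc = √(s²/n) = 69.30432; SE_fpc = √((1−f)s²/n) = 59.244827.
Ratio = √(1−f) = 0.85485041.

0.8549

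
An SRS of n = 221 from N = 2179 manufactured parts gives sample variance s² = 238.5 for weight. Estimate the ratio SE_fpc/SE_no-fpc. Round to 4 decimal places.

0.9479

f = n/N = 221/2179 = 0.10142267.
SE_no-fpc = √(s²/n) = 1.0388385; SE_fpc = √((1−f)s²/n) = 0.98474953.
Ratio = √(1−f) = 0.94793319.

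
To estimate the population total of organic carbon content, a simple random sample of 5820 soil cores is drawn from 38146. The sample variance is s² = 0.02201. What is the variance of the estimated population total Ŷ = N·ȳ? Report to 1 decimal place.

4663.4

Var(Ŷ) = N²·Var(ȳ) = N²·(1 − n/N)·s²/n.
f = 5820/38146 = 0.15257170; Var(ȳ) = 0.84742830·0.02201/5820 = 3.2047933 × 10^-6.
Var(Ŷ) = 38146² · (3.2047933 × 10^-6) = 4663.3502.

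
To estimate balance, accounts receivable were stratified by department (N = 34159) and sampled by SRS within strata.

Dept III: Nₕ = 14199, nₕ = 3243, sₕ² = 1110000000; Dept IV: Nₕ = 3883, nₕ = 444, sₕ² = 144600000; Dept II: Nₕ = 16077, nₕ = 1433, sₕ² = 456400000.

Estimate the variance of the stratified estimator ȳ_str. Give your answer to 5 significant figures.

113620

Var(ȳ_str) = Σₕ Wₕ²(1 − fₕ)sₕ²/nₕ with Wₕ = Nₕ/N, N = 34159.
Dept III: Wₕ = 0.41567376; term = 0.41567376²·(1 − 0.22839637)·1110000000/3243 = 45632.632.
Dept IV: Wₕ = 0.11367429; term = 0.11367429²·(1 − 0.11434458)·144600000/444 = 3727.1304.
Dept II: Wₕ = 0.47065195; term = 0.47065195²·(1 − 0.08913354)·456400000/1433 = 64261.947.
Sum = 113621.71.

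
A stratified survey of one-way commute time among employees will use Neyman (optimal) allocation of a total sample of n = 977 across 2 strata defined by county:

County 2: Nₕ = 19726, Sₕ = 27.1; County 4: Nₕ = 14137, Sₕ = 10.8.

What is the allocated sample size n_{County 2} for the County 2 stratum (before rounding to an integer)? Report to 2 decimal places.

Neyman allocation: nₕ = n·NₕSₕ / Σⱼ NⱼSⱼ.
Σ NⱼSⱼ = 19726·27.1 + 14137·10.8 = 687254.2.
n_{County 2} = 977·19726·27.1 / 687254.2 = 759.95.

759.95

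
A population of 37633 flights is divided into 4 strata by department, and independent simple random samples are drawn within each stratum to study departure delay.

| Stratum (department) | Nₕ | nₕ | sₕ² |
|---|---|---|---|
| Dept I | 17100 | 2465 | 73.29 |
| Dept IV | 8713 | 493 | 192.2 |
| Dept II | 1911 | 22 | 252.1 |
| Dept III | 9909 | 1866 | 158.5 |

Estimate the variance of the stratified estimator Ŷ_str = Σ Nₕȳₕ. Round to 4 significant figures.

8.350 × 10^7

Var(Ŷ_str) = Σₕ Nₕ²(1 − fₕ)sₕ²/nₕ.
Dept I: 17100²·(1 − 2465/17100)·73.29/2465 = 7.4407487 × 10^6.
Dept IV: 8713²·(1 − 493/8713)·192.2/493 = 2.7921966 × 10^7.
Dept II: 1911²·(1 − 22/1911)·252.1/22 = 4.1365932 × 10^7.
Dept III: 9909²·(1 − 1866/9909)·158.5/1866 = 6.7696392 × 10^6.
Sum = 8.3498286 × 10^7.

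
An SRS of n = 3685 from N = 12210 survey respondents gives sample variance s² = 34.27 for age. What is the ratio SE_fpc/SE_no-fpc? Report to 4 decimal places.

f = n/N = 3685/12210 = 0.30180180.
SE_no-fpc = √(s²/n) = 0.096435804; SE_fpc = √((1−f)s²/n) = 0.080580075.
Ratio = √(1−f) = 0.83558255.

0.8356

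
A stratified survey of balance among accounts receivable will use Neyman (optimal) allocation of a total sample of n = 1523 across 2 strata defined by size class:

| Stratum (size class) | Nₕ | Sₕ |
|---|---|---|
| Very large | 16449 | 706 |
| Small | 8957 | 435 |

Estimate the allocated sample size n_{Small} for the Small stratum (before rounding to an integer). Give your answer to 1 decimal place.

382.6

Neyman allocation: nₕ = n·NₕSₕ / Σⱼ NⱼSⱼ.
Σ NⱼSⱼ = 16449·706 + 8957·435 = 1.5509289 × 10^7.
n_{Small} = 1523·8957·435 / (1.5509289 × 10^7) = 382.6.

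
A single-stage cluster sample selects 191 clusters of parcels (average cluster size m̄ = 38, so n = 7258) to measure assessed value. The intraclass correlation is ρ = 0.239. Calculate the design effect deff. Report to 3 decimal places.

9.843

deff = 1 + (38 − 1)·0.239 = 1 + 8.843 = 9.843.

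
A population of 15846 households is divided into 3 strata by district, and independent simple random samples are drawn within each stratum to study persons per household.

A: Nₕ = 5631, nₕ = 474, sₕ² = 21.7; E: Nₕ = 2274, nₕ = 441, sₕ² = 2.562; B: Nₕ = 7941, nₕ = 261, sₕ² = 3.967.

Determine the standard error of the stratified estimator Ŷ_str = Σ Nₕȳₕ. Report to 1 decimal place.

1510.2

Var(Ŷ_str) = Σₕ Nₕ²(1 − fₕ)sₕ²/nₕ.
A: 5631²·(1 − 474/5631)·21.7/474 = 1.3294256 × 10^6.
E: 2274²·(1 − 441/2274)·2.562/441 = 24215.501.
B: 7941²·(1 − 261/7941)·3.967/261 = 926953.84.
Sum = 2.2805949 × 10^6.
SE = √(2.2805949 × 10^6) = 1510.2.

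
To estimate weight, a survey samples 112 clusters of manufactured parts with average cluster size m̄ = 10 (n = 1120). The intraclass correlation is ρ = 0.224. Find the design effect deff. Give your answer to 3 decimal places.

deff = 1 + (10 − 1)·0.224 = 1 + 2.016 = 3.016.

3.016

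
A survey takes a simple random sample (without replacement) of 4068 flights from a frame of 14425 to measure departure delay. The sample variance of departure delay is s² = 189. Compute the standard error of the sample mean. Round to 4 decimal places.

Under SRS without replacement, Var(ȳ) = (1 − f)·s²/n with f = n/N = 4068/14425 = 0.28201040.
Var(ȳ) = (1 − 0.28201040)·189/4068 = 0.71798960·0.046460177 = 0.033357924.
SE(ȳ) = √(0.033357924) = 0.1826.

0.1826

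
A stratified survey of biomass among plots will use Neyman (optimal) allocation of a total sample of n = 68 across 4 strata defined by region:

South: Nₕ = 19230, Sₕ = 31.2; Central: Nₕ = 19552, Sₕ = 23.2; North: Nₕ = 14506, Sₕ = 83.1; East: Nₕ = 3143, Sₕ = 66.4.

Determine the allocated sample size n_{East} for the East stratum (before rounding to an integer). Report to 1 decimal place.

Neyman allocation: nₕ = n·NₕSₕ / Σⱼ NⱼSⱼ.
Σ NⱼSⱼ = 19230·31.2 + 19552·23.2 + 14506·83.1 + 3143·66.4 = 2.4677262 × 10^6.
n_{East} = 68·3143·66.4 / (2.4677262 × 10^6) = 5.8.

5.8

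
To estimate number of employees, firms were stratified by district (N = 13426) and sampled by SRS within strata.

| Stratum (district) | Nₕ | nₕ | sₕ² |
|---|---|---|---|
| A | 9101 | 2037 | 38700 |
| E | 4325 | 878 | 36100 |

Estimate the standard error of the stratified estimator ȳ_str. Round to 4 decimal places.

3.1901

Var(ȳ_str) = Σₕ Wₕ²(1 − fₕ)sₕ²/nₕ with Wₕ = Nₕ/N, N = 13426.
A: Wₕ = 0.67786385; term = 0.67786385²·(1 − 0.22382156)·38700/2037 = 6.7758917.
E: Wₕ = 0.32213615; term = 0.32213615²·(1 − 0.20300578)·36100/878 = 3.4005314.
Sum = 10.176423.
SE = √(10.176423) = 3.1901.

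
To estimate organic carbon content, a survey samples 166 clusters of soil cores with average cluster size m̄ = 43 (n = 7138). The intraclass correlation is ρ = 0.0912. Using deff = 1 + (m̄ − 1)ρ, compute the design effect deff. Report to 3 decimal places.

deff = 1 + (43 − 1)·0.0912 = 1 + 3.8304 = 4.8304.

4.830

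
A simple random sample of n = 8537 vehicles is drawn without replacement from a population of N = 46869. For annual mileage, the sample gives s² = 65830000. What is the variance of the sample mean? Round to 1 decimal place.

6306.6

Under SRS without replacement, Var(ȳ) = (1 − f)·s²/n with f = n/N = 8537/46869 = 0.18214598.
Var(ȳ) = (1 − 0.18214598)·65830000/8537 = 0.81785402·7711.1397 = 6306.5866.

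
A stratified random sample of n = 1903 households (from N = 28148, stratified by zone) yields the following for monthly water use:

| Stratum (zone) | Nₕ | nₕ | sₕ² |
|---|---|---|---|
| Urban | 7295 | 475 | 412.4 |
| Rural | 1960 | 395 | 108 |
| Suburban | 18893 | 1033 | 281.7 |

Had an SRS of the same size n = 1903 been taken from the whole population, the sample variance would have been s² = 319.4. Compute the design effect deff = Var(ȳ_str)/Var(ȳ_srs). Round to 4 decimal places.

1.0973

Var(ȳ_str) = Σ Wₕ²(1−fₕ)sₕ²/nₕ with Wₕ = Nₕ/28148:
  Urban: (7295/28148)²·(1−475/7295)·412.4/475 = 0.054517965
  Rural: (1960/28148)²·(1−395/1960)·108/395 = 0.0010585271
  Suburban: (18893/28148)²·(1−1033/18893)·281.7/1033 = 0.11613786
  → Var(ȳ_str) = 0.17171435.
Var(ȳ_srs) = (1 − 1903/28148)·319.4/1903 = 0.15649309.
deff = 0.17171435 / 0.15649309 = 1.0973.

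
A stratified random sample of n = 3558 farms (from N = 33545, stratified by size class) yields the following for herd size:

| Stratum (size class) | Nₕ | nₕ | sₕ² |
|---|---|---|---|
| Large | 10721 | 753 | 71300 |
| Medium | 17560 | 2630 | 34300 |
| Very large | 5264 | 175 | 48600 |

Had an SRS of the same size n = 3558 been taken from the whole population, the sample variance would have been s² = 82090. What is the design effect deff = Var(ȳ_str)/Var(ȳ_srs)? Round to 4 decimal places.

Var(ȳ_str) = Σ Wₕ²(1−fₕ)sₕ²/nₕ with Wₕ = Nₕ/33545:
  Large: (10721/33545)²·(1−753/10721)·71300/753 = 8.9925381
  Medium: (17560/33545)²·(1−2630/17560)·34300/2630 = 3.038555
  Very large: (5264/33545)²·(1−175/5264)·48600/175 = 6.6113623
  → Var(ȳ_str) = 18.642455.
Var(ȳ_srs) = (1 − 3558/33545)·82090/3558 = 20.62479.
deff = 18.642455 / 20.62479 = 0.9039.

0.9039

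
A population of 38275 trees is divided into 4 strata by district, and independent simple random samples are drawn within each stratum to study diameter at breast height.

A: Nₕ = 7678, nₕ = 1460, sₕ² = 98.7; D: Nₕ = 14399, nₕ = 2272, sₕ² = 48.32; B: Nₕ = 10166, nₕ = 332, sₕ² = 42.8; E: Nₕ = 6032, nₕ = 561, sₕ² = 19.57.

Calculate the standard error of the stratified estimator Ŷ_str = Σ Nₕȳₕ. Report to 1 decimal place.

Var(Ŷ_str) = Σₕ Nₕ²(1 − fₕ)sₕ²/nₕ.
A: 7678²·(1 − 1460/7678)·98.7/1460 = 3.2274767 × 10^6.
D: 14399²·(1 − 2272/14399)·48.32/2272 = 3.7136785 × 10^6.
B: 10166²·(1 − 332/10166)·42.8/332 = 1.2888014 × 10^7.
E: 6032²·(1 − 561/6032)·19.57/561 = 1.1512139 × 10^6.
Sum = 2.0980383 × 10^7.
SE = √(2.0980383 × 10^7) = 4580.4.

4580.4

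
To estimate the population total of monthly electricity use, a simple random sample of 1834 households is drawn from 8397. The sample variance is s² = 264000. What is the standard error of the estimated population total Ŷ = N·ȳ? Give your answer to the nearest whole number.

89067

Var(Ŷ) = N²·Var(ȳ) = N²·(1 − n/N)·s²/n.
f = 1834/8397 = 0.21841134; Var(ȳ) = 0.78158866·264000/1834 = 112.50786.
Var(Ŷ) = 8397² · 112.50786 = 7.9328852 × 10^9.
SE(Ŷ) = √(7.9328852 × 10^9) = 89067.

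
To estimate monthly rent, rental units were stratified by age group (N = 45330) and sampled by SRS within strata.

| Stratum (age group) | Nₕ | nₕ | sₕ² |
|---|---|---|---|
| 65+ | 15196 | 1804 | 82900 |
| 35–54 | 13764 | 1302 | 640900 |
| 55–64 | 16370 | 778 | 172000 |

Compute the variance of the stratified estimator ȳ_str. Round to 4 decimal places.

73.1033

Var(ȳ_str) = Σₕ Wₕ²(1 − fₕ)sₕ²/nₕ with Wₕ = Nₕ/N, N = 45330.
65+: Wₕ = 0.33523053; term = 0.33523053²·(1 − 0.11871545)·82900/1804 = 4.5511514.
35–54: Wₕ = 0.30363997; term = 0.30363997²·(1 − 0.09459459)·640900/1302 = 41.09039.
55–64: Wₕ = 0.36112949; term = 0.36112949²·(1 − 0.04752596)·172000/778 = 27.461732.
Sum = 73.103273.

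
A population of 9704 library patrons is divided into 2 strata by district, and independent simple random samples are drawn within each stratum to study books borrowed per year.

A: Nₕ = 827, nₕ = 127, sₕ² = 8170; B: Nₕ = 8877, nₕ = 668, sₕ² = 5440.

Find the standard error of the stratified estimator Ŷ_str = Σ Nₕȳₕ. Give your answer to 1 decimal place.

Var(Ŷ_str) = Σₕ Nₕ²(1 − fₕ)sₕ²/nₕ.
A: 827²·(1 − 127/827)·8170/127 = 3.7241047 × 10^7.
B: 8877²·(1 − 668/8877)·5440/668 = 5.9344287 × 10^8.
Sum = 6.3068392 × 10^8.
SE = √(6.3068392 × 10^8) = 25113.4.

25113.4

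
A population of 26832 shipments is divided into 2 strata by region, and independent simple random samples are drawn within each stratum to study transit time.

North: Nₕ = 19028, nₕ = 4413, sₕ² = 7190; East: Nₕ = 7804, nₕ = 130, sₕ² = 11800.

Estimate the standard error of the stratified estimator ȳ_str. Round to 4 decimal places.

2.8600

Var(ȳ_str) = Σₕ Wₕ²(1 − fₕ)sₕ²/nₕ with Wₕ = Nₕ/N, N = 26832.
North: Wₕ = 0.70915325; term = 0.70915325²·(1 − 0.23192138)·7190/4413 = 0.62933348.
East: Wₕ = 0.29084675; term = 0.29084675²·(1 − 0.01665812)·11800/130 = 7.5504289.
Sum = 8.1797624.
SE = √(8.1797624) = 2.8600.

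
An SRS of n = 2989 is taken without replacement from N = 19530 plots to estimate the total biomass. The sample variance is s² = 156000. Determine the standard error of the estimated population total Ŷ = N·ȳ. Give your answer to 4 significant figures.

129800

Var(Ŷ) = N²·Var(ȳ) = N²·(1 − n/N)·s²/n.
f = 2989/19530 = 0.15304659; Var(ȳ) = 0.84695341·156000/2989 = 44.203657.
Var(Ŷ) = 19530² · 44.203657 = 1.6860199 × 10^10.
SE(Ŷ) = √(1.6860199 × 10^10) = 129800.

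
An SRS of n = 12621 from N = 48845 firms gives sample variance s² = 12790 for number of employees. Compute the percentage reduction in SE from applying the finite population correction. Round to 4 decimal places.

f = n/N = 12621/48845 = 0.25838878.
SE_no-fpc = √(s²/n) = 1.0066729; SE_fpc = √((1−f)s²/n) = 0.86691503.
Ratio = √(1−f) = 0.86116852. Reduction = 100·(1 − 0.86116852) = 13.8831%.

13.8831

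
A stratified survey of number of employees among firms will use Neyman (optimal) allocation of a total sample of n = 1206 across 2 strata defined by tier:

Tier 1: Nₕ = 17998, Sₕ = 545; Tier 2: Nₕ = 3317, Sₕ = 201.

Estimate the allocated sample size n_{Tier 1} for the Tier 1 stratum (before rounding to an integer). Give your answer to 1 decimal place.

1129.2

Neyman allocation: nₕ = n·NₕSₕ / Σⱼ NⱼSⱼ.
Σ NⱼSⱼ = 17998·545 + 3317·201 = 1.0475627 × 10^7.
n_{Tier 1} = 1206·17998·545 / (1.0475627 × 10^7) = 1129.2.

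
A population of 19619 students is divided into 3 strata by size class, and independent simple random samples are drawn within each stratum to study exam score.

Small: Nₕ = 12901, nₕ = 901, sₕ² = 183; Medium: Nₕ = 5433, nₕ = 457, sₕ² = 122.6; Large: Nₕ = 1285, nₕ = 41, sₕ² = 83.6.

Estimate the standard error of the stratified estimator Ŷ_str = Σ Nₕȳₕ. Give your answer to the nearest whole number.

6477

Var(Ŷ_str) = Σₕ Nₕ²(1 − fₕ)sₕ²/nₕ.
Small: 12901²·(1 − 901/12901)·183/901 = 3.1443503 × 10^7.
Medium: 5433²·(1 − 457/5433)·122.6/457 = 7.2526104 × 10^6.
Large: 1285²·(1 − 41/1285)·83.6/41 = 3.259462 × 10^6.
Sum = 4.1955575 × 10^7.
SE = √(4.1955575 × 10^7) = 6477.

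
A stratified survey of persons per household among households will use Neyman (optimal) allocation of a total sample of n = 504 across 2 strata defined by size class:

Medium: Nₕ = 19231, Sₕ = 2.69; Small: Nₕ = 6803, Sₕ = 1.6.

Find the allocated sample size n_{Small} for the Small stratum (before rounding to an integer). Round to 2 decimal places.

Neyman allocation: nₕ = n·NₕSₕ / Σⱼ NⱼSⱼ.
Σ NⱼSⱼ = 19231·2.69 + 6803·1.6 = 62616.19.
n_{Small} = 504·6803·1.6 / 62616.19 = 87.61.

87.61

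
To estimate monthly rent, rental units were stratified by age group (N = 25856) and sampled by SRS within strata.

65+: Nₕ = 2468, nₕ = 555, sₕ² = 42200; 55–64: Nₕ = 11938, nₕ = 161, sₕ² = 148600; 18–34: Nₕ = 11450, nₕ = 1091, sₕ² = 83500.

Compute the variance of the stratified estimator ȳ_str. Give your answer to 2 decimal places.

208.22

Var(ȳ_str) = Σₕ Wₕ²(1 − fₕ)sₕ²/nₕ with Wₕ = Nₕ/N, N = 25856.
65+: Wₕ = 0.09545173; term = 0.09545173²·(1 − 0.22487844)·42200/555 = 0.53697852.
55–64: Wₕ = 0.46171101; term = 0.46171101²·(1 − 0.01348635)·148600/161 = 194.1049.
18–34: Wₕ = 0.44283725; term = 0.44283725²·(1 − 0.09528384)·83500/1091 = 13.57883.
Sum = 208.22071.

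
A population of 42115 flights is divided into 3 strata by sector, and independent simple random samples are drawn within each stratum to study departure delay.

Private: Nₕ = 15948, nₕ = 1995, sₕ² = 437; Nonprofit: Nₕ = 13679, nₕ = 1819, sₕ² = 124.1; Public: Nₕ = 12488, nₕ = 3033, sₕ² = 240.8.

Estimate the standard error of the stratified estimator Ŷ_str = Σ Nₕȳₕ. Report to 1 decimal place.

Var(Ŷ_str) = Σₕ Nₕ²(1 − fₕ)sₕ²/nₕ.
Private: 15948²·(1 − 1995/15948)·437/1995 = 4.8743012 × 10^7.
Nonprofit: 13679²·(1 − 1819/13679)·124.1/1819 = 1.1068229 × 10^7.
Public: 12488²·(1 − 3033/12488)·240.8/3033 = 9.3742924 × 10^6.
Sum = 6.9185533 × 10^7.
SE = √(6.9185533 × 10^7) = 8317.8.

8317.8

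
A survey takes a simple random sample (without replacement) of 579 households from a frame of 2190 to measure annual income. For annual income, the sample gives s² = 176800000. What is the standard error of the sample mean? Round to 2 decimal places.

Under SRS without replacement, Var(ȳ) = (1 − f)·s²/n with f = n/N = 579/2190 = 0.26438356.
Var(ȳ) = (1 − 0.26438356)·176800000/579 = 0.73561644·305354.06 = 224623.47.
SE(ȳ) = √(224623.47) = 473.94.

473.94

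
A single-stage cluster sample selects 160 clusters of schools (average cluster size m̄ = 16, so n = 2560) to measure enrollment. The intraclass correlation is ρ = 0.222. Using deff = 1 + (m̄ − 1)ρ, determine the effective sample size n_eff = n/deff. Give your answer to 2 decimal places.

deff = 1 + (16 − 1)·0.222 = 1 + 3.33 = 4.33.
n_eff = 2560 / 4.33 = 591.22.

591.22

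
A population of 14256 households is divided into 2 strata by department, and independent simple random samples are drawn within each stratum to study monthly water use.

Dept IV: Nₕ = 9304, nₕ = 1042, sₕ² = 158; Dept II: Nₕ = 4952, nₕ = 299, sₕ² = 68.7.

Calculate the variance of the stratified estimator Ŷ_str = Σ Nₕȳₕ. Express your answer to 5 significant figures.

Var(Ŷ_str) = Σₕ Nₕ²(1 − fₕ)sₕ²/nₕ.
Dept IV: 9304²·(1 − 1042/9304)·158/1042 = 1.1655858 × 10^7.
Dept II: 4952²·(1 − 299/4952)·68.7/299 = 5.2941865 × 10^6.
Sum = 1.6950045 × 10^7.

1.6950 × 10^7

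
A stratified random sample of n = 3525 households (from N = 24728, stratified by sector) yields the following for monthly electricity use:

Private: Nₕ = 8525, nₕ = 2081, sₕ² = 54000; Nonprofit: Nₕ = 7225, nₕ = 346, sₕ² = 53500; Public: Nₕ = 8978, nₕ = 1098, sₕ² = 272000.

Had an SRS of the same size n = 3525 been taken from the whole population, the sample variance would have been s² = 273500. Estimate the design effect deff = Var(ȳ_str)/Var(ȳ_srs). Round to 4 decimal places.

Var(ȳ_str) = Σ Wₕ²(1−fₕ)sₕ²/nₕ with Wₕ = Nₕ/24728:
  Private: (8525/24728)²·(1−2081/8525)·54000/2081 = 2.3312756
  Nonprofit: (7225/24728)²·(1−346/7225)·53500/346 = 12.567904
  Public: (8978/24728)²·(1−1098/8978)·272000/1098 = 28.661202
  → Var(ȳ_str) = 43.560382.
Var(ȳ_srs) = (1 − 3525/24728)·273500/3525 = 66.528316.
deff = 43.560382 / 66.528316 = 0.6548.

0.6548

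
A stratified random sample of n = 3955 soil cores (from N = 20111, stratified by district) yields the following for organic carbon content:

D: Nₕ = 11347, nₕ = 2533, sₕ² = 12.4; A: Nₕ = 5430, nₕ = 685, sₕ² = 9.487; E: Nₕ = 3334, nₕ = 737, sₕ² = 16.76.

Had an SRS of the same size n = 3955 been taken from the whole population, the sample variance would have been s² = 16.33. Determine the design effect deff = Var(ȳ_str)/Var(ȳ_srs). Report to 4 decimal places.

Var(ȳ_str) = Σ Wₕ²(1−fₕ)sₕ²/nₕ with Wₕ = Nₕ/20111:
  D: (11347/20111)²·(1−2533/11347)·12.4/2533 = 0.0012105236
  A: (5430/20111)²·(1−685/5430)·9.487/685 = 8.8228124 × 10^-4
  E: (3334/20111)²·(1−737/3334)·16.76/737 = 4.8682933 × 10^-4
  → Var(ȳ_str) = 0.0025796342.
Var(ȳ_srs) = (1 − 3955/20111)·16.33/3955 = 0.0033169573.
deff = 0.0025796342 / 0.0033169573 = 0.7777.

0.7777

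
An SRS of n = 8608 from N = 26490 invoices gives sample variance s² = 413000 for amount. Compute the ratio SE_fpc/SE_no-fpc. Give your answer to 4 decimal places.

0.8216

f = n/N = 8608/26490 = 0.32495281.
SE_no-fpc = √(s²/n) = 6.9266604; SE_fpc = √((1−f)s²/n) = 5.6910312.
Ratio = √(1−f) = 0.82161255.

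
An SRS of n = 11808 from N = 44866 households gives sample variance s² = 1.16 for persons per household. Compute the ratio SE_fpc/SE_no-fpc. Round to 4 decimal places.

0.8584

f = n/N = 11808/44866 = 0.26318370.
SE_no-fpc = √(s²/n) = 0.0099115328; SE_fpc = √((1−f)s²/n) = 0.0085078619.
Ratio = √(1−f) = 0.85838004.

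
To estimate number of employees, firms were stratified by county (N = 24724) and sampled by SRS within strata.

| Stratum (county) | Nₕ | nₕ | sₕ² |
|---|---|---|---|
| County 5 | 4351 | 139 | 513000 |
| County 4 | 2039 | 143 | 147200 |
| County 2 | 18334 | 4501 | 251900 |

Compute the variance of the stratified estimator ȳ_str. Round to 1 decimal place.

140.4

Var(ȳ_str) = Σₕ Wₕ²(1 − fₕ)sₕ²/nₕ with Wₕ = Nₕ/N, N = 24724.
County 5: Wₕ = 0.17598285; term = 0.17598285²·(1 − 0.03194668)·513000/139 = 110.64774.
County 4: Wₕ = 0.08247047; term = 0.08247047²·(1 − 0.07013242)·147200/143 = 6.510133.
County 2: Wₕ = 0.74154668; term = 0.74154668²·(1 − 0.24550016)·251900/4501 = 23.21963.
Sum = 140.3775.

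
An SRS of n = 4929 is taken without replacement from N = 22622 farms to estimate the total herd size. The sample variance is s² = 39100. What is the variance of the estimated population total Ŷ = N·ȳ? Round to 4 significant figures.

3.175 × 10^9

Var(Ŷ) = N²·Var(ȳ) = N²·(1 − n/N)·s²/n.
f = 4929/22622 = 0.21788524; Var(ȳ) = 0.78211476·39100/4929 = 6.2042376.
Var(Ŷ) = 22622² · 6.2042376 = 3.1750489 × 10^9.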